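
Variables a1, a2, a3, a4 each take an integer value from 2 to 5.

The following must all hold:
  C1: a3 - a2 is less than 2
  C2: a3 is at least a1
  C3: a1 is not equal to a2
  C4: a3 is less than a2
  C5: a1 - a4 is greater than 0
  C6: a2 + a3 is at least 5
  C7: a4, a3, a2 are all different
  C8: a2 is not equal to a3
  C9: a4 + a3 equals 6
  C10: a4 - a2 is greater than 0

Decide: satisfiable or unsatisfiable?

Unsatisfiable

Constraints 2, 4, 5, and 10 give a3 < a2, a2 < a4, a4 < a1, a1 ≤ a3. Chaining: a3 < a2 < a4 < a1 ≤ a3, which forces a3 < a3 — impossible.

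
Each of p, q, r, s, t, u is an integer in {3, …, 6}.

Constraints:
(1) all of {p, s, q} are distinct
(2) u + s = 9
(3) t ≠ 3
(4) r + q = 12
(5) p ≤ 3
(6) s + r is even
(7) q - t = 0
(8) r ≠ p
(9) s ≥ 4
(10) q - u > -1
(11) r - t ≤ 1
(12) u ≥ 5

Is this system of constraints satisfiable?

Satisfiable

Take p = 3, q = 6, r = 6, s = 4, t = 6, u = 5. Then constraint 2: u + s = 9; constraint 4: r + q = 12; constraint 7: q - t = 0, and every other listed constraint is also met.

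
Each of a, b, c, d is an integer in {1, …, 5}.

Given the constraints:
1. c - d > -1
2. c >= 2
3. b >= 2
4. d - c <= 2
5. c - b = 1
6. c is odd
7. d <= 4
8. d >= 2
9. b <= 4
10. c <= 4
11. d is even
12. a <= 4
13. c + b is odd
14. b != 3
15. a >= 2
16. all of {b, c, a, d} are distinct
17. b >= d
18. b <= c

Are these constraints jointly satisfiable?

Constraints 2, 3, 7, 8, 9, 10, 12, and 15 confine each of b, c, a, d to the 3 values {2, …, 4}.
Constraint 16 requires all 4 of them to be distinct, but only 3 values are available — impossible by the pigeonhole principle.

Unsatisfiable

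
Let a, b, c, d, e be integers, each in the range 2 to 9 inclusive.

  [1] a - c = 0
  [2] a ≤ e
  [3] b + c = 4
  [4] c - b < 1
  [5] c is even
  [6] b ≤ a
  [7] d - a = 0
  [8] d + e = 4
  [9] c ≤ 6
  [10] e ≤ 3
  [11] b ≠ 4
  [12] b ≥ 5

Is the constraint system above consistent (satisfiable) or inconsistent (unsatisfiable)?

From constraints 6 and 12: a ≥ b and b ≥ 5, so a ≥ 5. From constraints 2 and 10: a ≤ e and e ≤ 3, so a ≤ 3. But 3 < 5, so no value of a works.

Unsatisfiable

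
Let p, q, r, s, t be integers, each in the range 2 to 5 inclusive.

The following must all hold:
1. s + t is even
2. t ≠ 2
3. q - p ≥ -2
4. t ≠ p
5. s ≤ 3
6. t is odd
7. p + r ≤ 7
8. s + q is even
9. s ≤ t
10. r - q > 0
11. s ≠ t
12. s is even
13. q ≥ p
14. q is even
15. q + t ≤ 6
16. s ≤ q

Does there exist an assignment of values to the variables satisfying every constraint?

Unsatisfiable

Constraint 12 makes s even and constraint 6 makes t odd, so s + t must be odd. Constraint 1 says s + t is even — contradiction.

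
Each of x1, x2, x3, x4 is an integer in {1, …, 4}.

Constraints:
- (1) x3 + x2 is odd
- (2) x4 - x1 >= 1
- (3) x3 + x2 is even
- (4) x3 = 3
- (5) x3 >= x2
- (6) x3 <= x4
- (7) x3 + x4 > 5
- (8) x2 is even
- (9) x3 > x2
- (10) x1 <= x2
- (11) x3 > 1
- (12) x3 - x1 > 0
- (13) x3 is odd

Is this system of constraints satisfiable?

Constraint 13 makes x3 odd and constraint 8 makes x2 even, so x3 + x2 must be odd. Constraint 3 says x3 + x2 is even — contradiction.

Unsatisfiable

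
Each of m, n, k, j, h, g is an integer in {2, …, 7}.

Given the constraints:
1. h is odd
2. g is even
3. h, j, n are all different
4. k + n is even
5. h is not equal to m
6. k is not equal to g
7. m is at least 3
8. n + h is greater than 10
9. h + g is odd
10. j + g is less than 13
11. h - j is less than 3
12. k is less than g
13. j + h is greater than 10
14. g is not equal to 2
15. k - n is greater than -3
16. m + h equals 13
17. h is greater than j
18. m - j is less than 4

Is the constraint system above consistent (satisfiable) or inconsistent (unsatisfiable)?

Satisfiable

The assignment m = 6, n = 4, k = 4, j = 5, h = 7, g = 6 works:
  constraint 8 holds since n + h = 11.
  constraint 10 holds since j + g = 11.
The rest check out directly.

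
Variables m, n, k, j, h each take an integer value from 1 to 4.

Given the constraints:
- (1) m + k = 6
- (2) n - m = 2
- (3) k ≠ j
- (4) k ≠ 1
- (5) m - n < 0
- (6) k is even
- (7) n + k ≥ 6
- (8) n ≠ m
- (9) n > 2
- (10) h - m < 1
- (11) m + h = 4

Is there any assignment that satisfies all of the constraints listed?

Satisfiable

One satisfying assignment is m = 2, n = 4, k = 4, j = 2, h = 2.
For the less obvious constraints — constraint 1: m + k = 6; constraint 2: n - m = 2 — and the others hold by inspection.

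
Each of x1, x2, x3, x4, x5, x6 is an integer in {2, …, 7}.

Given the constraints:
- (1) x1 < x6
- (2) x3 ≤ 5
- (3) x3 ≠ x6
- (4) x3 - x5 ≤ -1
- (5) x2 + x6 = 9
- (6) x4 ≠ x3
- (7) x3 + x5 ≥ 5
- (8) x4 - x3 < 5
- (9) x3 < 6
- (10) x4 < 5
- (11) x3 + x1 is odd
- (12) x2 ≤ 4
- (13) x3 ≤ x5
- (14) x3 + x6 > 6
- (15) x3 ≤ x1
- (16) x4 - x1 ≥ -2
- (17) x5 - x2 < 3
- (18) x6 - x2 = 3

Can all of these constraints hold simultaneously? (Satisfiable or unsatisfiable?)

Satisfiable

Try x1 = 5, x2 = 3, x3 = 2, x4 = 4, x5 = 3, x6 = 6.
Check constraint 4: x3 - x5 = -1; constraint 5: x2 + x6 = 9. The remaining constraints are straightforward to verify.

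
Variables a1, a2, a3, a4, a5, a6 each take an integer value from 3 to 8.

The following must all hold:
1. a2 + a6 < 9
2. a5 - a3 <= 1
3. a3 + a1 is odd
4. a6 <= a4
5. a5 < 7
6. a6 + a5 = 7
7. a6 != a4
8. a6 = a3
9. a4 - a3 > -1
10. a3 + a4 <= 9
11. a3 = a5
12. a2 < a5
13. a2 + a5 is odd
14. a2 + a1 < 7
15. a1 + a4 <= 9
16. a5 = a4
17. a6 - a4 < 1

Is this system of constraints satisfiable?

From constraints 8, 11, and 16, a6 = a3 = a5 = a4, so a6 = a4. But constraint 7 says a6 ≠ a4. Contradiction.

Unsatisfiable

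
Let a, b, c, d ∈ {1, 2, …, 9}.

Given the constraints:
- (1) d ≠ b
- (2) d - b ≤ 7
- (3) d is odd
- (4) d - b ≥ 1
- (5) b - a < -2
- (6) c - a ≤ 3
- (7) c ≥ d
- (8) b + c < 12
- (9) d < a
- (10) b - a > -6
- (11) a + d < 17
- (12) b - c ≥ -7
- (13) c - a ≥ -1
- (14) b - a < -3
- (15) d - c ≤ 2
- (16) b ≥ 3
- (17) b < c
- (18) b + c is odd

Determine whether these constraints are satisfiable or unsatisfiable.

Try a = 8, b = 3, c = 8, d = 7.
Check constraint 2: d - b = 4; constraint 4: d - b = 4; constraint 5: b - a = -5. The remaining constraints are straightforward to verify.

Satisfiable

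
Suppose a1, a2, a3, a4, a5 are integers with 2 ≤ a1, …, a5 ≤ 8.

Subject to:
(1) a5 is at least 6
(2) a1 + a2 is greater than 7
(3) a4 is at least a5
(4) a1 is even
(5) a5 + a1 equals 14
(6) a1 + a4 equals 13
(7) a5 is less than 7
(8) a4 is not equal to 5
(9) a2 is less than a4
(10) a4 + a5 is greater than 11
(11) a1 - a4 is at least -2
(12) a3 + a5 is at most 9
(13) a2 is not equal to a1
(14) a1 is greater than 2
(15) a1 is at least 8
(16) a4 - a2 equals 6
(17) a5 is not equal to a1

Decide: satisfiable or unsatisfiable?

Unsatisfiable

From constraint 15: a1 ≥ 8. From constraints 1 and 3: a4 ≥ a5 ≥ 6. Hence a1 + a4 ≥ 14. But constraint 6 requires a1 + a4 = 13, and 13 < 14. Contradiction.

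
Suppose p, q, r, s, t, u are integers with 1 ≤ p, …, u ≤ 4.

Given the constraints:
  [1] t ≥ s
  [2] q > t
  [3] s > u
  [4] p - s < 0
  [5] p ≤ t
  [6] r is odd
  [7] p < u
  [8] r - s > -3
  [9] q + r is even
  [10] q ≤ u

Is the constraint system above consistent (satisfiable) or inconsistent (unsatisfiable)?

Unsatisfiable

Constraints 1, 2, 3, and 10 give s ≤ t, t < q, q ≤ u, u < s. Chaining: s ≤ t < q ≤ u < s, which forces s < s — impossible.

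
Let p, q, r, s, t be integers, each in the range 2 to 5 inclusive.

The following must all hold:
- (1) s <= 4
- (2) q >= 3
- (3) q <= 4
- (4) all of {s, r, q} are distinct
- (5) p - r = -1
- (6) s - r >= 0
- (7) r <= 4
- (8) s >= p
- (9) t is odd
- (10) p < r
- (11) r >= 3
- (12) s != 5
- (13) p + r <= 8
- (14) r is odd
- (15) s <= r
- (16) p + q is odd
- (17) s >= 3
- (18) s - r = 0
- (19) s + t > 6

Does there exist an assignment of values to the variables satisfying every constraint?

Unsatisfiable

Constraints 1, 2, 3, 7, 11, and 17 confine each of s, r, q to the 2 values {3, 4}.
Constraint 4 requires all 3 of them to be distinct, but only 2 values are available — impossible by the pigeonhole principle.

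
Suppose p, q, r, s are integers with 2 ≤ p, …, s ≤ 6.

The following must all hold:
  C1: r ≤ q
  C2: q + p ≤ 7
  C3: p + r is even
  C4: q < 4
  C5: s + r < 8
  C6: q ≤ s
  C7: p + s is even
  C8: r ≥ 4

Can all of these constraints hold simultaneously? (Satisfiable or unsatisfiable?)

Unsatisfiable

From constraints 1 and 8: q ≥ r and r ≥ 4, so q ≥ 4. From constraint 4: q ≤ 3. But 3 < 4, so no value of q works.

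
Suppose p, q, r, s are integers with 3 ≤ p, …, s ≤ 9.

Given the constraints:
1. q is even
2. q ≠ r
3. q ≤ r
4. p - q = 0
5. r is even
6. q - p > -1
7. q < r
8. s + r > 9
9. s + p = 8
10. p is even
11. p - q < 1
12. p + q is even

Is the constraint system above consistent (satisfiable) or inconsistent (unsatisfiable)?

Try p = 4, q = 4, r = 8, s = 4.
Check constraint 4: p - q = 0; constraint 6: q - p = 0. The remaining constraints are straightforward to verify.

Satisfiable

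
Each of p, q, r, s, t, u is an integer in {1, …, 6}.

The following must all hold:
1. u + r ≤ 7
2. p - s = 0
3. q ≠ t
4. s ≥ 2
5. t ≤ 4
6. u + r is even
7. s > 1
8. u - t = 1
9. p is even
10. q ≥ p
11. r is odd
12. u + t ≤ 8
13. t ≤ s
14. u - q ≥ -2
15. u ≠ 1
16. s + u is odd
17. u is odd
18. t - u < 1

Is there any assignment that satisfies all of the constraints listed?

Take p = 4, q = 5, r = 3, s = 4, t = 2, u = 3. Then constraint 1: u + r = 6; constraint 2: p - s = 0; constraint 8: u - t = 1, and every other listed constraint is also met.

Satisfiable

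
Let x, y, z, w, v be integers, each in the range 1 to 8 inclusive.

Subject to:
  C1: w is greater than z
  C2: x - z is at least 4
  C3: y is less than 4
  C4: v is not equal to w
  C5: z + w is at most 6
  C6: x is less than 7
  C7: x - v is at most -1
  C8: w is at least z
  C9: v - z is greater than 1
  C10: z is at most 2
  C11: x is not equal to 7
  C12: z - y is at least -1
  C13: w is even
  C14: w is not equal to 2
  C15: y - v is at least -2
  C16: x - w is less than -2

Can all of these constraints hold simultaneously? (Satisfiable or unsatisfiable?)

Constraints 2, 7, 12, and 15 give y − v ≥ -2, v − x ≥ 1, x − z ≥ 4, z − y ≥ -1.
Adding all 4 inequalities: the left sides telescope to 0, and the right sides sum to (-2) + 1 + 4 + (-1) = 2. So 0 ≥ 2, which is false.

Unsatisfiable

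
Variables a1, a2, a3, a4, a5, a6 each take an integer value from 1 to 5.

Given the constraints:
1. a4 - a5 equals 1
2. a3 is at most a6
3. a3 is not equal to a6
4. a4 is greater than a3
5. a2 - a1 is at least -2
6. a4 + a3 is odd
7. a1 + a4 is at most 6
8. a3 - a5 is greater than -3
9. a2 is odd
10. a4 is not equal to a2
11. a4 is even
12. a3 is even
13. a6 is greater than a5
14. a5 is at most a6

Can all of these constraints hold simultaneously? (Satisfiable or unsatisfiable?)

Unsatisfiable

Constraint 11 makes a4 even and constraint 12 makes a3 even, so a4 + a3 must be even. Constraint 6 says a4 + a3 is odd — contradiction.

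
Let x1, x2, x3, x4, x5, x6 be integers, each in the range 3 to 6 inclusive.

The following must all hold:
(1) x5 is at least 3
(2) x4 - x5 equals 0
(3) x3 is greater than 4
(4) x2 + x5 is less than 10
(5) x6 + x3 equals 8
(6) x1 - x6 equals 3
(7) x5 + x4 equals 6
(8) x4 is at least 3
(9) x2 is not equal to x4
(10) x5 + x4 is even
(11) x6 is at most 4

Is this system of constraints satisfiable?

Satisfiable

The assignment x1 = 6, x2 = 5, x3 = 5, x4 = 3, x5 = 3, x6 = 3 works:
  constraint 2 holds since x4 - x5 = 0.
  constraint 4 holds since x2 + x5 = 8.
  constraint 5 holds since x6 + x3 = 8.
The rest check out directly.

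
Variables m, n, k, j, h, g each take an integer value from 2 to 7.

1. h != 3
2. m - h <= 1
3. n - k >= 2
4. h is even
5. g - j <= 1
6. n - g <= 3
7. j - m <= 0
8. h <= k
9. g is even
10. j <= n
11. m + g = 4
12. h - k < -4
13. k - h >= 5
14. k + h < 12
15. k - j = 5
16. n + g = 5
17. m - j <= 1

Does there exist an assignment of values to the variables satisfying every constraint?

Unsatisfiable

Constraints 2, 3, 5, 6, 7, and 13 give h − m ≥ -1, m − j ≥ 0, j − g ≥ -1, g − n ≥ -3, n − k ≥ 2, k − h ≥ 5.
Adding all 6 inequalities: the left sides telescope to 0, and the right sides sum to (-1) + 0 + (-1) + (-3) + 2 + 5 = 2. So 0 ≥ 2, which is false.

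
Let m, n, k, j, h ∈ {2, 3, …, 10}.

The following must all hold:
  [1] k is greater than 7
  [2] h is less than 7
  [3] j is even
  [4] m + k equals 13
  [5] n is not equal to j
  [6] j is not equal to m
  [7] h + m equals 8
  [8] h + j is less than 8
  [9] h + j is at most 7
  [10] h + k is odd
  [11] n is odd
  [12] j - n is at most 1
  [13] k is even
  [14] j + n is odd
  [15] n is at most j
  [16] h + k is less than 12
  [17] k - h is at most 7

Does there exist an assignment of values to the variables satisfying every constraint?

Satisfiable

One satisfying assignment is m = 5, n = 3, k = 8, j = 4, h = 3.
For the less obvious constraints — constraint 4: m + k = 13; constraint 7: h + m = 8; constraint 8: h + j = 7 — and the others hold by inspection.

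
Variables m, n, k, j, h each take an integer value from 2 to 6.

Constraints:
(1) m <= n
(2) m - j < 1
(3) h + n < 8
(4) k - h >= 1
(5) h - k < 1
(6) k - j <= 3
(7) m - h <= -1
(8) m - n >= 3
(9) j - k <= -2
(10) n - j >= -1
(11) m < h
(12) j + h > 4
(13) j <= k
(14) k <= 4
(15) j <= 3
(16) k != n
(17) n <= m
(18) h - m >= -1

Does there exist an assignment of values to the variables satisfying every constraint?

Unsatisfiable

Constraints 4, 6, 7, 8, and 10 give n − j ≥ -1, j − k ≥ -3, k − h ≥ 1, h − m ≥ 1, m − n ≥ 3.
Adding all 5 inequalities: the left sides telescope to 0, and the right sides sum to (-1) + (-3) + 1 + 1 + 3 = 1. So 0 ≥ 1, which is false.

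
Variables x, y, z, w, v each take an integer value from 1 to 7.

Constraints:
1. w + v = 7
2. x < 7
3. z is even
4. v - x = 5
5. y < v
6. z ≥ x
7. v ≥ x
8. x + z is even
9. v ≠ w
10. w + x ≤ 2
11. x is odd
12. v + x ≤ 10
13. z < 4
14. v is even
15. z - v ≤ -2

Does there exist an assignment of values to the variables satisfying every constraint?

Constraint 11 makes x odd and constraint 3 makes z even, so x + z must be odd. Constraint 8 says x + z is even — contradiction.

Unsatisfiable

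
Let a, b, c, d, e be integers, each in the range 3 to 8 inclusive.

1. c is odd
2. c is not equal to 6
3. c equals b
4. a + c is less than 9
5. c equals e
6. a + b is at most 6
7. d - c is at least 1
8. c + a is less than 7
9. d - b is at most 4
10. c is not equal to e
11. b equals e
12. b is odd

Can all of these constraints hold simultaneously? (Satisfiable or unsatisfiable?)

Unsatisfiable

From constraints 3 and 11, c = b = e, so c = e. But constraint 10 says c ≠ e. Contradiction.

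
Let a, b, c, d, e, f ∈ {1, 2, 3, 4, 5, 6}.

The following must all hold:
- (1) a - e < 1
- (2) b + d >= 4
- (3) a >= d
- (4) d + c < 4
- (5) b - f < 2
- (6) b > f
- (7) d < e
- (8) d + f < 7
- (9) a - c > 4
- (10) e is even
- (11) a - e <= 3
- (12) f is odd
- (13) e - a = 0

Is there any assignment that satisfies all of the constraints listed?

Satisfiable

Take a = 6, b = 6, c = 1, d = 1, e = 6, f = 5. Then constraint 1: a - e = 0; constraint 2: b + d = 7, and every other listed constraint is also met.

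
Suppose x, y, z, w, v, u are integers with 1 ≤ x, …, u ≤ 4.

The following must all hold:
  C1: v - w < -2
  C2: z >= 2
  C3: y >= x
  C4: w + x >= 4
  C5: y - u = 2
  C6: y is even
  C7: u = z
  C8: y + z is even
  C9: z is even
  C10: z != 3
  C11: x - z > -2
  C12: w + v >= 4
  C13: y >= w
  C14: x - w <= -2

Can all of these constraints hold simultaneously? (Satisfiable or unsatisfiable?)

Setting (x, y, z, w, v, u) = (1, 4, 2, 4, 1, 2) satisfies everything: constraint 1: v - w = -3; constraint 4: w + x = 5, and the others follow.

Satisfiable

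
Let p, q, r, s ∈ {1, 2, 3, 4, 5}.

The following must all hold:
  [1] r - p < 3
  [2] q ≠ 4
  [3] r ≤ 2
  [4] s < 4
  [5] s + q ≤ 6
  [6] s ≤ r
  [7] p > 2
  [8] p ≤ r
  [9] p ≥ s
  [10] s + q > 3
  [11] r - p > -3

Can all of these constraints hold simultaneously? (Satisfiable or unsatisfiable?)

Unsatisfiable

From constraint 7: p ≥ 3. From constraints 3 and 8: p ≤ r and r ≤ 2, so p ≤ 2. But 2 < 3, so no value of p works.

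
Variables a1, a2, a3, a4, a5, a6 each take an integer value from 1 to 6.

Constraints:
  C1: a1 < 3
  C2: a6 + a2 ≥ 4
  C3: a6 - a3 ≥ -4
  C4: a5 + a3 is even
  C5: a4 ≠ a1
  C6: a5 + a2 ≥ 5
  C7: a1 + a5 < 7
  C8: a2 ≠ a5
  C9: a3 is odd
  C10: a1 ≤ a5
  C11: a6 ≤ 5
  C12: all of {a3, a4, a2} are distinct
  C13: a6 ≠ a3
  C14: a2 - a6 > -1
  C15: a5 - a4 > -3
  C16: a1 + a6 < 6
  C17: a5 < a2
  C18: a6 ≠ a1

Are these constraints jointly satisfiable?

Satisfiable

Try a1 = 1, a2 = 4, a3 = 5, a4 = 3, a5 = 3, a6 = 3.
Check constraint 2: a6 + a2 = 7; constraint 3: a6 - a3 = -2. The remaining constraints are straightforward to verify.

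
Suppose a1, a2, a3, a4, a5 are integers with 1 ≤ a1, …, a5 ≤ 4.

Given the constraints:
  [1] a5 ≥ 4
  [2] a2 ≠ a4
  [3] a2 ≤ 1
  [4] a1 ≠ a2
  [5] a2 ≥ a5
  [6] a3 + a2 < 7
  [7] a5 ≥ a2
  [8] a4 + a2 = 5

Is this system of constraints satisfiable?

From constraints 1 and 5: a2 ≥ a5 and a5 ≥ 4, so a2 ≥ 4. From constraint 3: a2 ≤ 1. But 1 < 4, so no value of a2 works.

Unsatisfiable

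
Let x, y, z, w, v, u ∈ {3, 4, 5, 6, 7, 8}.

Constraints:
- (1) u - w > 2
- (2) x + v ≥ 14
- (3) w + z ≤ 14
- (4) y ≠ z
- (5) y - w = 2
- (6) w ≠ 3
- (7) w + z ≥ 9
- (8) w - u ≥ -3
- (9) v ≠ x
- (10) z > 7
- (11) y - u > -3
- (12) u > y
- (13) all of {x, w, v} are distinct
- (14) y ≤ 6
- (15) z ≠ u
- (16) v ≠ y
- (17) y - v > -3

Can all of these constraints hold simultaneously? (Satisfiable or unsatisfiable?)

Setting (x, y, z, w, v, u) = (8, 6, 8, 4, 7, 7) satisfies everything: constraint 1: u - w = 3; constraint 2: x + v = 15, and the others follow.

Satisfiable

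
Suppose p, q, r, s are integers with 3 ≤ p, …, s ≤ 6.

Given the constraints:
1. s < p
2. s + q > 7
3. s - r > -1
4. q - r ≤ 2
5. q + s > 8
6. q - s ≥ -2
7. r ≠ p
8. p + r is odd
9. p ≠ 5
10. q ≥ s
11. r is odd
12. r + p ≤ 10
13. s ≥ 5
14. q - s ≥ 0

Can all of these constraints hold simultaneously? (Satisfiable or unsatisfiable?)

One satisfying assignment is p = 6, q = 5, r = 3, s = 5.
For the less obvious constraints — constraint 2: s + q = 10; constraint 3: s - r = 2 — and the others hold by inspection.

Satisfiable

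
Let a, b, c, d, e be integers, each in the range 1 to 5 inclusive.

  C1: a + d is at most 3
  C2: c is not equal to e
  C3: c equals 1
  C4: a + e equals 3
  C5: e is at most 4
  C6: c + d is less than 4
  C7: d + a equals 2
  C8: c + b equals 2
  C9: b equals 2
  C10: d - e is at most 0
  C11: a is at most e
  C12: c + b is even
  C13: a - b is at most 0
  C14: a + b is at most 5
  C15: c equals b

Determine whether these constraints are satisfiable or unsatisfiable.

Unsatisfiable

Constraint 3 fixes c = 1 and constraint 9 fixes b = 2, but constraint 15 requires c = b. Since 1 ≠ 2, contradiction.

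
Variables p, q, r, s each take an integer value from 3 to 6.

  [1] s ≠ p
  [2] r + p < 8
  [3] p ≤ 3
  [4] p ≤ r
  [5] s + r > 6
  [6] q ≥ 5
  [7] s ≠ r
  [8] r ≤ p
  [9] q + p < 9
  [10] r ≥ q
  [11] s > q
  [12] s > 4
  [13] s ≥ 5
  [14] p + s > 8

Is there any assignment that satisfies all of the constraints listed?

Unsatisfiable

From constraints 6 and 10: r ≥ q and q ≥ 5, so r ≥ 5. From constraints 3 and 8: r ≤ p and p ≤ 3, so r ≤ 3. But 3 < 5, so no value of r works.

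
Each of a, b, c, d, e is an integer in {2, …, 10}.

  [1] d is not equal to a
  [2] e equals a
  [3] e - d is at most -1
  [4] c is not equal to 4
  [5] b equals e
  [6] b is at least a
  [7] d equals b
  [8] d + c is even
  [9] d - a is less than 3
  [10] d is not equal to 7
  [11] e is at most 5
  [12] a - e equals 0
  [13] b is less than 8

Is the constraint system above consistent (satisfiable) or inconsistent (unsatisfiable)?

Unsatisfiable

From constraints 2, 5, and 7, d = b = e = a, so d = a. But constraint 1 says d ≠ a. Contradiction.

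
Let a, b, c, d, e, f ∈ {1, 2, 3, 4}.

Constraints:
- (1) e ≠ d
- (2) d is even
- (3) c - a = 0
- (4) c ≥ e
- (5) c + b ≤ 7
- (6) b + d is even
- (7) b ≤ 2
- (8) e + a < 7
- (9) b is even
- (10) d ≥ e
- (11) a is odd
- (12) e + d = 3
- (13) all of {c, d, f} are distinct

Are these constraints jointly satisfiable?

Satisfiable

Try a = 3, b = 2, c = 3, d = 2, e = 1, f = 4.
Check constraint 3: c - a = 0; constraint 5: c + b = 5; constraint 8: e + a = 4. The remaining constraints are straightforward to verify.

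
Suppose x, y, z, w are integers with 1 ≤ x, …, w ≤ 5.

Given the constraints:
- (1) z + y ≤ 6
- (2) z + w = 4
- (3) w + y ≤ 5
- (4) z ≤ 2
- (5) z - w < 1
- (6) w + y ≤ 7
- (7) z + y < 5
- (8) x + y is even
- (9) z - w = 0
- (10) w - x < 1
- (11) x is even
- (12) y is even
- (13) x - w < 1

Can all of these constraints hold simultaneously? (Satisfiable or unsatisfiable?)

Satisfiable

Setting (x, y, z, w) = (2, 2, 2, 2) satisfies everything: constraint 1: z + y = 4; constraint 2: z + w = 4; constraint 3: w + y = 4, and the others follow.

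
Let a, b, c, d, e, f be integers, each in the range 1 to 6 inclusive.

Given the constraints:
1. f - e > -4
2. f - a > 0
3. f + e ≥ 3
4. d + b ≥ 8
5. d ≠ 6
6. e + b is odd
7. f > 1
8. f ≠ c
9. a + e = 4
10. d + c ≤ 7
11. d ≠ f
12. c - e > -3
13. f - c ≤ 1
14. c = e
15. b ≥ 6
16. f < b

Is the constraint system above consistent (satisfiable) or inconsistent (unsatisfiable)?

The assignment a = 1, b = 6, c = 3, d = 3, e = 3, f = 2 works:
  constraint 1 holds since f - e = -1.
  constraint 2 holds since f - a = 1.
The rest check out directly.

Satisfiable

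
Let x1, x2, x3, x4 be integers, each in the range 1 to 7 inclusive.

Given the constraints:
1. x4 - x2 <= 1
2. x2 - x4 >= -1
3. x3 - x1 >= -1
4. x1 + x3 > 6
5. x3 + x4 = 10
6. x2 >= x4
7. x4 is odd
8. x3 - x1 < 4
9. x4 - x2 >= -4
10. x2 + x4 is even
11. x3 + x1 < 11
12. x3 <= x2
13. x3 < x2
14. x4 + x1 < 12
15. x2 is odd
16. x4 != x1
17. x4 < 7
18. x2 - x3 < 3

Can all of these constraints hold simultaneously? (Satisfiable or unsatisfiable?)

The assignment x1 = 4, x2 = 7, x3 = 5, x4 = 5 works:
  constraint 1 holds since x4 - x2 = -2.
  constraint 2 holds since x2 - x4 = 2.
The rest check out directly.

Satisfiable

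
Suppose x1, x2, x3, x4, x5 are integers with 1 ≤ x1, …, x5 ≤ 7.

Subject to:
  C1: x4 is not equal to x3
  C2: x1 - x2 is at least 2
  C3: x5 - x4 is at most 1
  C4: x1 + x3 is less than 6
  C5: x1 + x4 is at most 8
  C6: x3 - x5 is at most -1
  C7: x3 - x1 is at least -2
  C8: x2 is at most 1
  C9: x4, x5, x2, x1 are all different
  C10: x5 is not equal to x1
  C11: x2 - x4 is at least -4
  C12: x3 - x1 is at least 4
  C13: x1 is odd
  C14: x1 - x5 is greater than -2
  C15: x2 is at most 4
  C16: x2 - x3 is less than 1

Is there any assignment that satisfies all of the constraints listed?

Constraints 2, 3, 6, 11, and 12 give x3 − x1 ≥ 4, x1 − x2 ≥ 2, x2 − x4 ≥ -4, x4 − x5 ≥ -1, x5 − x3 ≥ 1.
Adding all 5 inequalities: the left sides telescope to 0, and the right sides sum to 4 + 2 + (-4) + (-1) + 1 = 2. So 0 ≥ 2, which is false.

Unsatisfiable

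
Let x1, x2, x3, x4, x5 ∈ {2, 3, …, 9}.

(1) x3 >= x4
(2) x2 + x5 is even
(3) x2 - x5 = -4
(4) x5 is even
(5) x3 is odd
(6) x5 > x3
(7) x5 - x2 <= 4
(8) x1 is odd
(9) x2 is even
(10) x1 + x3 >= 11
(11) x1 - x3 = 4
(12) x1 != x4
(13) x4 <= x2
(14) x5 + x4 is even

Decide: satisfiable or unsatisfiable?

Setting (x1, x2, x3, x4, x5) = (9, 2, 5, 2, 6) satisfies everything: constraint 3: x2 - x5 = -4; constraint 7: x5 - x2 = 4, and the others follow.

Satisfiable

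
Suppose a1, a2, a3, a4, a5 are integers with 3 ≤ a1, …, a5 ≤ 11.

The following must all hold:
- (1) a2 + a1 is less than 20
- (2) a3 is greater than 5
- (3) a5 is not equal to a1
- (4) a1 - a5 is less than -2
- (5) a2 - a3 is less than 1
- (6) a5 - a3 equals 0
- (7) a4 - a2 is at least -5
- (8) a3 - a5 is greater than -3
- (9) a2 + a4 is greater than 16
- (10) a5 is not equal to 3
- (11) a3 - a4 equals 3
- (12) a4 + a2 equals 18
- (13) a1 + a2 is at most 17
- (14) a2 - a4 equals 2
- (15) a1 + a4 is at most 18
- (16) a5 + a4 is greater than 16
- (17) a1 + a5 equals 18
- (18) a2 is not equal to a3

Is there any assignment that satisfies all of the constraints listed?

Take a1 = 7, a2 = 10, a3 = 11, a4 = 8, a5 = 11. Then constraint 1: a2 + a1 = 17; constraint 4: a1 - a5 = -4, and every other listed constraint is also met.

Satisfiable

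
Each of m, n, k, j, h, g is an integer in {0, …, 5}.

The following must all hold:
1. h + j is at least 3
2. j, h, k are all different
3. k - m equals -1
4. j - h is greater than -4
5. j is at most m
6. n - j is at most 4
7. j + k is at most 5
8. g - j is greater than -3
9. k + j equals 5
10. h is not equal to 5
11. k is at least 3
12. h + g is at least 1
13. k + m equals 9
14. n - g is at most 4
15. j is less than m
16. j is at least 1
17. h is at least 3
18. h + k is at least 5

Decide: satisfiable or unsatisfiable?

Setting (m, n, k, j, h, g) = (5, 5, 4, 1, 3, 1) satisfies everything: constraint 1: h + j = 4; constraint 3: k - m = -1; constraint 4: j - h = -2, and the others follow.

Satisfiable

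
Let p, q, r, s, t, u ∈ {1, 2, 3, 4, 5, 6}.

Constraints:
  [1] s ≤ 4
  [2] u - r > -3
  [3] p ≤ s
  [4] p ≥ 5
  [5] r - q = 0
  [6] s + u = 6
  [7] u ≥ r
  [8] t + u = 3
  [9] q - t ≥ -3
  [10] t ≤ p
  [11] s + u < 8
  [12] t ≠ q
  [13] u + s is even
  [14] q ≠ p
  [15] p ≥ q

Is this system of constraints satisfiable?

Unsatisfiable

From constraints 3 and 4: s ≥ p and p ≥ 5, so s ≥ 5. From constraint 1: s ≤ 4. But 4 < 5, so no value of s works.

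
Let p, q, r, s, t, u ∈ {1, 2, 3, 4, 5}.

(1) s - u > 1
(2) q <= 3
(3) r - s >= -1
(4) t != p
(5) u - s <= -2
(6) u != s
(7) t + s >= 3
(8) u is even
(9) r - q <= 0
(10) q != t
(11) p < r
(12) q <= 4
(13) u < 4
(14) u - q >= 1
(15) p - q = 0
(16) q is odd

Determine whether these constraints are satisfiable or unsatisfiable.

Unsatisfiable

Constraints 3, 5, 9, and 14 give r − s ≥ -1, s − u ≥ 2, u − q ≥ 1, q − r ≥ 0.
Adding all 4 inequalities: the left sides telescope to 0, and the right sides sum to (-1) + 2 + 1 + 0 = 2. So 0 ≥ 2, which is false.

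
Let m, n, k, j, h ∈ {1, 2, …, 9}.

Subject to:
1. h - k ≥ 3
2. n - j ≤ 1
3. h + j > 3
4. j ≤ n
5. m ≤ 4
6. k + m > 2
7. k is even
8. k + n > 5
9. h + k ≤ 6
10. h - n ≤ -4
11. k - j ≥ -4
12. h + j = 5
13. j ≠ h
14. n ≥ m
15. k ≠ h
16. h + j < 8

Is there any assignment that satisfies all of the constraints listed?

Constraints 1, 2, 10, and 11 give k − j ≥ -4, j − n ≥ -1, n − h ≥ 4, h − k ≥ 3.
Adding all 4 inequalities: the left sides telescope to 0, and the right sides sum to (-4) + (-1) + 4 + 3 = 2. So 0 ≥ 2, which is false.

Unsatisfiable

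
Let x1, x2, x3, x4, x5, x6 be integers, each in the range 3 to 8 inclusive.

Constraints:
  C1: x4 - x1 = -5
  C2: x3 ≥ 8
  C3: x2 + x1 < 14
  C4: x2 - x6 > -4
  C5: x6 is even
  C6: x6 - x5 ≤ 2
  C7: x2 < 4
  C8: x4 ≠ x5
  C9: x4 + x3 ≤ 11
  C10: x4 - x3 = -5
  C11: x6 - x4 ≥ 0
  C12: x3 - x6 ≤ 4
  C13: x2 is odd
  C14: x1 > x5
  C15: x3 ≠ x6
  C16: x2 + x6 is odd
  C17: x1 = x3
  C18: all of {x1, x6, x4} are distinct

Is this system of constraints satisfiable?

The assignment x1 = 8, x2 = 3, x3 = 8, x4 = 3, x5 = 4, x6 = 6 works:
  constraint 1 holds since x4 - x1 = -5.
  constraint 3 holds since x2 + x1 = 11.
The rest check out directly.

Satisfiable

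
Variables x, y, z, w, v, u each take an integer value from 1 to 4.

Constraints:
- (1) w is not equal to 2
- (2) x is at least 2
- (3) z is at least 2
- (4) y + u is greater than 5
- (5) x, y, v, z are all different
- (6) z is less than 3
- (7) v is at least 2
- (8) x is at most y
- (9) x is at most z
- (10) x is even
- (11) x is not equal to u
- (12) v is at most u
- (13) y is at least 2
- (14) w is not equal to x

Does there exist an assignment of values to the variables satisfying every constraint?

Constraints 2, 3, 7, and 13 confine each of x, y, v, z to the 3 values {2, …, 4} (the domain already gives each ≤ 4).
Constraint 5 requires all 4 of them to be distinct, but only 3 values are available — impossible by the pigeonhole principle.

Unsatisfiable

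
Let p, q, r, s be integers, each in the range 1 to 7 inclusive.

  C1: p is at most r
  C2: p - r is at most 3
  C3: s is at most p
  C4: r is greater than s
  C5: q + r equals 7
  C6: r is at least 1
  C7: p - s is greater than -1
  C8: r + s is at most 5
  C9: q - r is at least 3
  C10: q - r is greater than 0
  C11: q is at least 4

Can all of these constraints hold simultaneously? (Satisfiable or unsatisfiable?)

The assignment p = 2, q = 5, r = 2, s = 1 works:
  constraint 2 holds since p - r = 0.
  constraint 5 holds since q + r = 7.
  constraint 7 holds since p - s = 1.
The rest check out directly.

Satisfiable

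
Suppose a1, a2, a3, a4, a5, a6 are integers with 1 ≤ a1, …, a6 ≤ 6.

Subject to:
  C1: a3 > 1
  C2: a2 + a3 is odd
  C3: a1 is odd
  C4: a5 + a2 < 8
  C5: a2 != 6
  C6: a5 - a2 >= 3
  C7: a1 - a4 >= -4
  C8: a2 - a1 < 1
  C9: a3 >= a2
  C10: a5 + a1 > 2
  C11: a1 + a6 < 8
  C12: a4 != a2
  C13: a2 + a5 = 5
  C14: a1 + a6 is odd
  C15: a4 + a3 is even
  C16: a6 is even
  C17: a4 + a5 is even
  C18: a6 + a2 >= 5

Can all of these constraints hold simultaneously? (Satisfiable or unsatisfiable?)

Satisfiable

The assignment a1 = 1, a2 = 1, a3 = 2, a4 = 2, a5 = 4, a6 = 6 works:
  constraint 4 holds since a5 + a2 = 5.
  constraint 6 holds since a5 - a2 = 3.
The rest check out directly.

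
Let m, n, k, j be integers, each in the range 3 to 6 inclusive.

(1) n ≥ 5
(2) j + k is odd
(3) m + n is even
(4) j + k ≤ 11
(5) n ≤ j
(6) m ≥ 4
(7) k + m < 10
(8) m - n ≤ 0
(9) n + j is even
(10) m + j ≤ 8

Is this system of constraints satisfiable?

From constraint 6: m ≥ 4. From constraints 1 and 5: j ≥ n ≥ 5. Hence m + j ≥ 9. But constraint 10 requires m + j ≤ 8, and 8 < 9. Contradiction.

Unsatisfiable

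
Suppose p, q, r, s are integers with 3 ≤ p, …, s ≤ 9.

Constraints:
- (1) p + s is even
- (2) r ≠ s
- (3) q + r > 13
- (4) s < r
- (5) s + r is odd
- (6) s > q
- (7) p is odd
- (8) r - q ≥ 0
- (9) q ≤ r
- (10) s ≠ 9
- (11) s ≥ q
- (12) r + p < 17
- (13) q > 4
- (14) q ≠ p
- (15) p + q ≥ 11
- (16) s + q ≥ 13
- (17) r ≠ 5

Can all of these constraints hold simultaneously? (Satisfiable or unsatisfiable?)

Satisfiable

One satisfying assignment is p = 7, q = 6, r = 8, s = 7.
For the less obvious constraints — constraint 3: q + r = 14; constraint 8: r - q = 2 — and the others hold by inspection.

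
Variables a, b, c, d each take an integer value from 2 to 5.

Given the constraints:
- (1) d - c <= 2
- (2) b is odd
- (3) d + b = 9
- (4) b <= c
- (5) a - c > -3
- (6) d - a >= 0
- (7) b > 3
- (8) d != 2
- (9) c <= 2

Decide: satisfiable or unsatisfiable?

From constraint 7: b ≥ 4. From constraints 4 and 9: b ≤ c and c ≤ 2, so b ≤ 2. But 2 < 4, so no value of b works.

Unsatisfiable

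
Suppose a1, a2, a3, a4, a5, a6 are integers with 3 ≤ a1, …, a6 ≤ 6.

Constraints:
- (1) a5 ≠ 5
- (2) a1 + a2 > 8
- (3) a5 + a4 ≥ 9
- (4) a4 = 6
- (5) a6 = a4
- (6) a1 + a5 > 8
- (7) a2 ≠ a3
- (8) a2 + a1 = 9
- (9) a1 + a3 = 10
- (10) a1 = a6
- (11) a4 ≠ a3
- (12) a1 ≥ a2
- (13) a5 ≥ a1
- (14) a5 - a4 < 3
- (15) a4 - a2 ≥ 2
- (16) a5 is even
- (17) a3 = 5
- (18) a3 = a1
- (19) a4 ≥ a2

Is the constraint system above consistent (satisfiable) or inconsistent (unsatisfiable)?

Constraint 17 fixes a3 = 5 and constraint 4 fixes a4 = 6. Constraints 5, 10, and 18 give a3 = a1 = a6 = a4, so a3 = a4. But 5 ≠ 6 — contradiction.

Unsatisfiable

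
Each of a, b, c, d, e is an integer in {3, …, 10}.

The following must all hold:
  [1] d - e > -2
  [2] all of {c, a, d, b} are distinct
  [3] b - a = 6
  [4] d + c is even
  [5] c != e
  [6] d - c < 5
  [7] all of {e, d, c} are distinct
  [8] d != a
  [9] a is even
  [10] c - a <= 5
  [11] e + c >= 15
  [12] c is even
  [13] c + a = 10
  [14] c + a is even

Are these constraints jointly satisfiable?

The assignment a = 4, b = 10, c = 6, d = 8, e = 9 works:
  constraint 1 holds since d - e = -1.
  constraint 3 holds since b - a = 6.
The rest check out directly.

Satisfiable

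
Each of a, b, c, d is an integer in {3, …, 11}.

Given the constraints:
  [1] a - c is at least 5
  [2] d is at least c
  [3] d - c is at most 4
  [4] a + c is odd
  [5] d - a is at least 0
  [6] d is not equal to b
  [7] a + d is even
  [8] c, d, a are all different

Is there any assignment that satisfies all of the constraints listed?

Constraints 1, 3, and 5 give a − c ≥ 5, c − d ≥ -4, d − a ≥ 0.
Adding all 3 inequalities: the left sides telescope to 0, and the right sides sum to 5 + (-4) + 0 = 1. So 0 ≥ 1, which is false.

Unsatisfiable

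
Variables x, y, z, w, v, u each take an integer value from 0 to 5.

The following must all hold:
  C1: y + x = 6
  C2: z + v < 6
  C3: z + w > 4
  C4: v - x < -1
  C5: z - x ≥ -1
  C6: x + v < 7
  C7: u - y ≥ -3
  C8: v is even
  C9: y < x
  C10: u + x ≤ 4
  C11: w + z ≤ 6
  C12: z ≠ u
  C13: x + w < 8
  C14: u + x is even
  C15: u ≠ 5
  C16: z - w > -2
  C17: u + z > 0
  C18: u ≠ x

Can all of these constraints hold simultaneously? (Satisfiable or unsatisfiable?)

Satisfiable

Try x = 4, y = 2, z = 3, w = 3, v = 0, u = 0.
Check constraint 1: y + x = 6; constraint 2: z + v = 3. The remaining constraints are straightforward to verify.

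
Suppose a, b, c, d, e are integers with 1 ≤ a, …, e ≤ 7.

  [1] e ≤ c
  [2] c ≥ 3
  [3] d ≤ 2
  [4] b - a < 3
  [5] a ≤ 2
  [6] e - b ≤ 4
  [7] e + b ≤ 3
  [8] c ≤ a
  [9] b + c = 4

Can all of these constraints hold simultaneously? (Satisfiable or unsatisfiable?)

From constraints 2 and 8: a ≥ c and c ≥ 3, so a ≥ 3. From constraint 5: a ≤ 2. But 2 < 3, so no value of a works.

Unsatisfiable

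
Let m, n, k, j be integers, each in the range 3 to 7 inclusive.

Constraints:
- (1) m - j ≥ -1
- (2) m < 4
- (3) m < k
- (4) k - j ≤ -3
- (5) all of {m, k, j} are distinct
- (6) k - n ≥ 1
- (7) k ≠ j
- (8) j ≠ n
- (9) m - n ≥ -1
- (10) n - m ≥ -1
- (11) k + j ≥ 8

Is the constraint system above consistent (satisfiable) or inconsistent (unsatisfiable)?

Constraints 1, 4, 6, and 10 give m − j ≥ -1, j − k ≥ 3, k − n ≥ 1, n − m ≥ -1.
Adding all 4 inequalities: the left sides telescope to 0, and the right sides sum to (-1) + 3 + 1 + (-1) = 2. So 0 ≥ 2, which is false.

Unsatisfiable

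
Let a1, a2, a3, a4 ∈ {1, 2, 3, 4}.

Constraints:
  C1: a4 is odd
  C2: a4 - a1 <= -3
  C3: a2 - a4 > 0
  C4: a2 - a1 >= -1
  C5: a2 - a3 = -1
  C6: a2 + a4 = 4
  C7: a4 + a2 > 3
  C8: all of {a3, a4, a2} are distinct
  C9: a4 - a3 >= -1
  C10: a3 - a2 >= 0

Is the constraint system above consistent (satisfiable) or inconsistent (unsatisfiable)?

Constraints 2, 4, 9, and 10 give a4 − a3 ≥ -1, a3 − a2 ≥ 0, a2 − a1 ≥ -1, a1 − a4 ≥ 3.
Adding all 4 inequalities: the left sides telescope to 0, and the right sides sum to (-1) + 0 + (-1) + 3 = 1. So 0 ≥ 1, which is false.

Unsatisfiable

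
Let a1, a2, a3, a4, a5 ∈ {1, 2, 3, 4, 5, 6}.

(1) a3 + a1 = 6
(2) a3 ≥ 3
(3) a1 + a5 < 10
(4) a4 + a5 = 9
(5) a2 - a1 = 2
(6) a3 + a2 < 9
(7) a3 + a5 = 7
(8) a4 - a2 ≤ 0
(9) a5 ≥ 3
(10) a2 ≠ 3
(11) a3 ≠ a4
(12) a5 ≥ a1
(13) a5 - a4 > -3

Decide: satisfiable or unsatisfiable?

Setting (a1, a2, a3, a4, a5) = (3, 5, 3, 5, 4) satisfies everything: constraint 1: a3 + a1 = 6; constraint 3: a1 + a5 = 7, and the others follow.

Satisfiable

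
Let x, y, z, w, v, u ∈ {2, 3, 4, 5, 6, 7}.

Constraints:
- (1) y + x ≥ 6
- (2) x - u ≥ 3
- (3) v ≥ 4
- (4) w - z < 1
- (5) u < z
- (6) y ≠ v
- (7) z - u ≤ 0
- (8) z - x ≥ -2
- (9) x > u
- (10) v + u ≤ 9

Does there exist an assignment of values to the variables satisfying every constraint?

Unsatisfiable

Constraints 2, 7, and 8 give x − u ≥ 3, u − z ≥ 0, z − x ≥ -2.
Adding all 3 inequalities: the left sides telescope to 0, and the right sides sum to 3 + 0 + (-2) = 1. So 0 ≥ 1, which is false.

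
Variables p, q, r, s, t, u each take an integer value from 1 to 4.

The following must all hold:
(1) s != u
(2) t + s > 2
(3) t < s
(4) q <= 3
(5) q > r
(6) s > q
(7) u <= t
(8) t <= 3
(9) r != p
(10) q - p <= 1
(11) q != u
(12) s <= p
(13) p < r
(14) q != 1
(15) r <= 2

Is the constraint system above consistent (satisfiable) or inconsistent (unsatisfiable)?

Unsatisfiable

Constraints 5, 6, 12, and 13 give p < r, r < q, q < s, s ≤ p. Chaining: p < r < q < s ≤ p, which forces p < p — impossible.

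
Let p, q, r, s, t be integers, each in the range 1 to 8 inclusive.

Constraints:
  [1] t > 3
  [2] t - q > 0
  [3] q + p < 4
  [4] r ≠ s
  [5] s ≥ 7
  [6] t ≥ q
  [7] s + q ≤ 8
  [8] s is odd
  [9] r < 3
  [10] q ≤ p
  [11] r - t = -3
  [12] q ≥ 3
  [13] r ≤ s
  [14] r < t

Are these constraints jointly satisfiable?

Unsatisfiable

From constraint 5: s ≥ 7. From constraint 12: q ≥ 3. Hence s + q ≥ 10. But constraint 7 requires s + q ≤ 8, and 8 < 10. Contradiction.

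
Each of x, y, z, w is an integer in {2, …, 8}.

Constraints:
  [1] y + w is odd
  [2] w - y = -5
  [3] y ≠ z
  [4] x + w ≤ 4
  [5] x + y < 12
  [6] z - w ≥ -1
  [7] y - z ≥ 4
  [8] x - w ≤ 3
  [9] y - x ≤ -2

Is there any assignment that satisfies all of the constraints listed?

Unsatisfiable

Constraints 6, 7, 8, and 9 give x − y ≥ 2, y − z ≥ 4, z − w ≥ -1, w − x ≥ -3.
Adding all 4 inequalities: the left sides telescope to 0, and the right sides sum to 2 + 4 + (-1) + (-3) = 2. So 0 ≥ 2, which is false.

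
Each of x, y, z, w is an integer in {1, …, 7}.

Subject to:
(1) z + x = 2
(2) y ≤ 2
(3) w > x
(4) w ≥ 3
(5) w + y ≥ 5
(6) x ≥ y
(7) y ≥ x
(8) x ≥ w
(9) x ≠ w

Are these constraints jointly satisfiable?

From constraints 4 and 8: x ≥ w and w ≥ 3, so x ≥ 3. From constraints 2 and 7: x ≤ y and y ≤ 2, so x ≤ 2. But 2 < 3, so no value of x works.

Unsatisfiable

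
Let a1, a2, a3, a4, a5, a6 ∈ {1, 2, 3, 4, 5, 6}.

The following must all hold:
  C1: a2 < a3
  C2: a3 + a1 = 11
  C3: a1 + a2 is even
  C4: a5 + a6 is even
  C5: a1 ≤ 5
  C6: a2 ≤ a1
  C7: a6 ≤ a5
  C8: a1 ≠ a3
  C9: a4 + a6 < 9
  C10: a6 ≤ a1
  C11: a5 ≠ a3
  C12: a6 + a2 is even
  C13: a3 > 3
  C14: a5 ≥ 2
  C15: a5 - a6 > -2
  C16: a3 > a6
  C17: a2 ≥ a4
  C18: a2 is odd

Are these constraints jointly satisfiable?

Satisfiable

One satisfying assignment is a1 = 5, a2 = 5, a3 = 6, a4 = 3, a5 = 3, a6 = 3.
For the less obvious constraints — constraint 2: a3 + a1 = 11; constraint 9: a4 + a6 = 6; constraint 15: a5 - a6 = 0 — and the others hold by inspection.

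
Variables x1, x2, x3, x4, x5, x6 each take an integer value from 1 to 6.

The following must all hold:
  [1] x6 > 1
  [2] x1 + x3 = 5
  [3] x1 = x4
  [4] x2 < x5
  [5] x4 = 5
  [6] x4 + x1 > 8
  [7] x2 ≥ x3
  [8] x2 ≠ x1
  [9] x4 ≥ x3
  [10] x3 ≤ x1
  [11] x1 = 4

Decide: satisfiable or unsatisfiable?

Unsatisfiable

Constraint 11 fixes x1 = 4 and constraint 5 fixes x4 = 5, but constraint 3 requires x1 = x4. Since 4 ≠ 5, contradiction.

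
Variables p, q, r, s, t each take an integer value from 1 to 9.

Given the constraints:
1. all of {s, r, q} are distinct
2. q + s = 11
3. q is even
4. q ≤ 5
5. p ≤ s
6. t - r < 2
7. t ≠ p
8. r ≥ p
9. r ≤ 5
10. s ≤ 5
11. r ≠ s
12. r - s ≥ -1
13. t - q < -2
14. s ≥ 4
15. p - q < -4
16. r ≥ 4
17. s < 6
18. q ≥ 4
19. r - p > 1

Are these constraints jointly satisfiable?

Unsatisfiable

Constraints 4, 9, 10, 14, 16, and 18 confine each of s, r, q to the 2 values {4, 5}.
Constraint 1 requires all 3 of them to be distinct, but only 2 values are available — impossible by the pigeonhole principle.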